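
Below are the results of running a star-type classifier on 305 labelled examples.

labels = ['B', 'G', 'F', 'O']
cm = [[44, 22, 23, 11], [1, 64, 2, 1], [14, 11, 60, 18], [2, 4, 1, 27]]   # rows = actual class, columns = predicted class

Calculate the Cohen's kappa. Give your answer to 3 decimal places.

0.516

Observed agreement pₒ = trace/N = 195/305 = 0.6393
Expected agreement pₑ = Σ (rowᵢ·colᵢ)/N² = (100·61 + 68·101 + 103·86 + 34·57)/305² = 0.2555
κ = (pₒ − pₑ)/(1 − pₑ) = (0.6393 − 0.2555)/(1 − 0.2555) = 0.516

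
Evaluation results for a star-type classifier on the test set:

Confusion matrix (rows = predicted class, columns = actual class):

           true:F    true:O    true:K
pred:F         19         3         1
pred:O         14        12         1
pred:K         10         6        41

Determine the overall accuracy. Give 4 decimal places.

0.6729

Accuracy = trace / total = (19+12+41=72) / 107 = 72/107 = 0.6729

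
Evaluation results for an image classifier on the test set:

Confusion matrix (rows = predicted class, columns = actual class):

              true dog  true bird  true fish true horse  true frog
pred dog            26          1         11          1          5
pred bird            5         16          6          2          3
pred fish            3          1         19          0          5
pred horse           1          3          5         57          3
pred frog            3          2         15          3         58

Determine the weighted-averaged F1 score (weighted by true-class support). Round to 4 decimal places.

Per-class F1 score (2·TP/(2·TP+FP+FN)):
  dog: TP=26, FP=1+11+1+5=18, FN=5+3+1+3=12 → 52/82 = 0.63415
  bird: TP=16, FP=5+6+2+3=16, FN=1+1+3+2=7 → 32/55 = 0.58182
  fish: TP=19, FP=3+1+0+5=9, FN=11+6+5+15=37 → 38/84 = 0.45238
  horse: TP=57, FP=1+3+5+3=12, FN=1+2+0+3=6 → 114/132 = 0.86364
  frog: TP=58, FP=3+2+15+3=23, FN=5+3+5+3=16 → 116/155 = 0.74839
Weighted-F1 score = Σ (supportᵢ/N)·F1 scoreᵢ with N=254: (38/254)·0.63415 + (23/254)·0.58182 + (56/254)·0.45238 + (63/254)·0.86364 + (74/254)·0.74839 = 0.6795

0.6795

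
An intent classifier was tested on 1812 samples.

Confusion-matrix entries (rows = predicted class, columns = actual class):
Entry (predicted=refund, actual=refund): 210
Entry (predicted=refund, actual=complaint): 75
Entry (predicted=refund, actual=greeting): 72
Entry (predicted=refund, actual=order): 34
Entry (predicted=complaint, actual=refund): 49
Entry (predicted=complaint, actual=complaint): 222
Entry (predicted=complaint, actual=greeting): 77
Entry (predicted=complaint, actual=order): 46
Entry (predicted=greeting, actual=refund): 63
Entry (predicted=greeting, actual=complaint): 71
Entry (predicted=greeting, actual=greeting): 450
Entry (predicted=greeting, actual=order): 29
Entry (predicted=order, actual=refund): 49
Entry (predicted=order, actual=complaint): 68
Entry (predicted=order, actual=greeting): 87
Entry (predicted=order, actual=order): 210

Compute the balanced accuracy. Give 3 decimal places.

0.597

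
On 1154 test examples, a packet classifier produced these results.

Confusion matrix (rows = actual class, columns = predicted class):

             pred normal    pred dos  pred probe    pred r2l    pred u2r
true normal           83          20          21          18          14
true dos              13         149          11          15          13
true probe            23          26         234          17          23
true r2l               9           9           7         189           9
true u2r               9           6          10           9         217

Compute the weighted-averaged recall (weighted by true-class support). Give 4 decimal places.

Per-class recall (TP/(TP+FN)):
  normal: TP=83, FN=20+21+18+14=73 → 83/156 = 0.53205
  dos: TP=149, FN=13+11+15+13=52 → 149/201 = 0.74129
  probe: TP=234, FN=23+26+17+23=89 → 234/323 = 0.72446
  r2l: TP=189, FN=9+9+7+9=34 → 189/223 = 0.84753
  u2r: TP=217, FN=9+6+10+9=34 → 217/251 = 0.86454
Weighted-recall = Σ (supportᵢ/N)·recallᵢ with N=1154: (156/1154)·0.53205 + (201/1154)·0.74129 + (323/1154)·0.72446 + (223/1154)·0.84753 + (251/1154)·0.86454 = 0.7556

0.7556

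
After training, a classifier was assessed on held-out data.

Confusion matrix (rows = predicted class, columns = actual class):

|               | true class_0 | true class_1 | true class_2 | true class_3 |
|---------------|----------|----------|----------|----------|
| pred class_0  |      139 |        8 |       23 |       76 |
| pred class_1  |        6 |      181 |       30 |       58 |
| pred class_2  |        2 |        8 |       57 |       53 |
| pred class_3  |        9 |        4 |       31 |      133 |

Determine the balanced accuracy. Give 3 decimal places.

0.653

Balanced accuracy = mean of per-class recall.
  class_0: recall = 139/156 = 0.8910
  class_1: recall = 181/201 = 0.9005
  class_2: recall = 57/141 = 0.4043
  class_3: recall = 133/320 = 0.4156
Mean = (0.8910 + 0.9005 + 0.4043 + 0.4156) / 4 = 0.653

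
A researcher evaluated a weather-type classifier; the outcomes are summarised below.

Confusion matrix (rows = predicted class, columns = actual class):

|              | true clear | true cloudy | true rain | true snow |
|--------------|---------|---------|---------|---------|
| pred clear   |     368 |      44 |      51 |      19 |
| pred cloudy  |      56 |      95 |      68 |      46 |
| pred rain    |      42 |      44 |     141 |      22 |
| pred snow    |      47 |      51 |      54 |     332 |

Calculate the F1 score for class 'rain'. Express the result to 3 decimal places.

One-vs-rest for 'rain': TP = diagonal; FP = other classes predicted 'rain'; FN = 'rain' predicted as other.
F1 score = 2·TP/(2·TP+FP+FN).
rain: TP=141, FP=42+44+22=108, FN=51+68+54=173 → 282/563 = 0.5009

0.501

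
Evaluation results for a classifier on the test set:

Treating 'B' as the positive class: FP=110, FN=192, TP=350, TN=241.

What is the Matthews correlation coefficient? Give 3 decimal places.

MCC = (TP·TN − FP·FN) / √((TP+FP)(TP+FN)(TN+FP)(TN+FN))
Numerator = 350·241 − 110·192 = 63230
Denominator = √(460·542·351·433) = √37892401560 = 194659.7071
MCC = 63230 / 194659.7071 = 0.325

0.325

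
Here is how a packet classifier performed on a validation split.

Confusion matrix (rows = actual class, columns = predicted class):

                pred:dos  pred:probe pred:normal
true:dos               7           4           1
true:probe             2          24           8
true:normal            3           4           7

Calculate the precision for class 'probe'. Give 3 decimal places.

0.750

Treat 'probe' as positive and all other classes as negative.
precision = TP/(TP+FP).
probe: TP=24, FP=4+4=8 → 24/32 = 0.7500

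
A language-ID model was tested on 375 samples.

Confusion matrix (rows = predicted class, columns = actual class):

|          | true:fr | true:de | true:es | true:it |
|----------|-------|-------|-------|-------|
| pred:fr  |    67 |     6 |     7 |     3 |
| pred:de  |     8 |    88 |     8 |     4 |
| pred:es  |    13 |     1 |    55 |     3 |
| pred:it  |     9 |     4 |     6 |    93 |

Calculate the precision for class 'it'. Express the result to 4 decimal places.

One-vs-rest for 'it': TP = diagonal; FP = other classes predicted 'it'; FN = 'it' predicted as other.
precision = TP/(TP+FP).
it: TP=93, FP=9+4+6=19 → 93/112 = 0.83036

0.8304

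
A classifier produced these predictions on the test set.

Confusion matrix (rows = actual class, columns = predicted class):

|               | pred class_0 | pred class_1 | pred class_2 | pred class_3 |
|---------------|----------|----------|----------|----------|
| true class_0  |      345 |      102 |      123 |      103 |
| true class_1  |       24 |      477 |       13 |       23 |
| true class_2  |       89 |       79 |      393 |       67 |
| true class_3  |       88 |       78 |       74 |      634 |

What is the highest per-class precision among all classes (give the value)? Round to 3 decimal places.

Per-class precision (TP/(TP+FP)):
  class_0: TP=345, FP=24+89+88=201 → 345/546 = 0.6319
  class_1: TP=477, FP=102+79+78=259 → 477/736 = 0.6481
  class_2: TP=393, FP=123+13+74=210 → 393/603 = 0.6517
  class_3: TP=634, FP=103+23+67=193 → 634/827 = 0.7666
Highest is class 'class_3' with precision = 0.767.

0.767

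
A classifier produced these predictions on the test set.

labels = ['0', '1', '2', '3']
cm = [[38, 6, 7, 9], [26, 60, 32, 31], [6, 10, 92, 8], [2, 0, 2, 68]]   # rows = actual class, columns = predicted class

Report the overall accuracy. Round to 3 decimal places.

0.650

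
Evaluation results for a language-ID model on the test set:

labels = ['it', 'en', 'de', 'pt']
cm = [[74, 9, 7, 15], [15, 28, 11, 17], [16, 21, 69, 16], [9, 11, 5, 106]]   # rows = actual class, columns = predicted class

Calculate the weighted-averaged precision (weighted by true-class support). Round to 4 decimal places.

0.6495

Per-class precision (TP/(TP+FP)):
  it: TP=74, FP=15+16+9=40 → 74/114 = 0.64912
  en: TP=28, FP=9+21+11=41 → 28/69 = 0.40580
  de: TP=69, FP=7+11+5=23 → 69/92 = 0.75000
  pt: TP=106, FP=15+17+16=48 → 106/154 = 0.68831
Weighted-precision = Σ (supportᵢ/N)·precisionᵢ with N=429: (105/429)·0.64912 + (71/429)·0.40580 + (122/429)·0.75000 + (131/429)·0.68831 = 0.6495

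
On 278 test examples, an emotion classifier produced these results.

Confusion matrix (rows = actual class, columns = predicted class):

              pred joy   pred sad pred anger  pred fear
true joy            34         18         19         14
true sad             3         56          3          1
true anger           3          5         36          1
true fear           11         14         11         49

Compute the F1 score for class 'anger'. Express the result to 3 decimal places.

0.632

Take TP from the diagonal, FP from the rest of the 'anger' prediction marginal, FN from the rest of the 'anger' actual marginal.
F1 score = 2·TP/(2·TP+FP+FN).
anger: TP=36, FP=19+3+11=33, FN=3+5+1=9 → 72/114 = 0.6316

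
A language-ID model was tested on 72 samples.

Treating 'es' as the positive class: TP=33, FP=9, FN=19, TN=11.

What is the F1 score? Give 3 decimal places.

0.702

Precision = TP/(TP+FP) = 33/42 = 0.7857
Recall = TP/(TP+FN) = 33/52 = 0.6346
F1 = 2·TP/(2·TP+FP+FN) = 66/94 = 0.702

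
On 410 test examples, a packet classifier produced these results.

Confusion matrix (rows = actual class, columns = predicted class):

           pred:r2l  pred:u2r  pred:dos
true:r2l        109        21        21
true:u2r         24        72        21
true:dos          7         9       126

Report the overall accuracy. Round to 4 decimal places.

Accuracy = trace / total = (109+72+126=307) / 410 = 307/410 = 0.7488

0.7488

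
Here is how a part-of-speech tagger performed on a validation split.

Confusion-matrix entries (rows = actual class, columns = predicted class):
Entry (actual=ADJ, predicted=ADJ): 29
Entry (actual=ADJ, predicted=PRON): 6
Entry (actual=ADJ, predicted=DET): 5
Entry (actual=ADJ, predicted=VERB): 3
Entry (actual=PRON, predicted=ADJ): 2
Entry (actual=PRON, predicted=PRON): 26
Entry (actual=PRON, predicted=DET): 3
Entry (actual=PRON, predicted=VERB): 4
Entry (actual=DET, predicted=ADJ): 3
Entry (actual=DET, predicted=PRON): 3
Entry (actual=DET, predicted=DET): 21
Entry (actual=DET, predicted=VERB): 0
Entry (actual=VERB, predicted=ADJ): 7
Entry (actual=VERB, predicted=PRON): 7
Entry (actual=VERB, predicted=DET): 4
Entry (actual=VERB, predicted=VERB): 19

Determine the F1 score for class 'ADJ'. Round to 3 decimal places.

0.690

Treat 'ADJ' as positive and all other classes as negative.
F1 score = 2·TP/(2·TP+FP+FN).
ADJ: TP=29, FP=2+3+7=12, FN=6+5+3=14 → 58/84 = 0.6905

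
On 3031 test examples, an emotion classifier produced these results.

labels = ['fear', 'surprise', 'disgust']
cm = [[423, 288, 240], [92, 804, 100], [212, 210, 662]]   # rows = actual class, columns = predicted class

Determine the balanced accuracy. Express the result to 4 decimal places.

0.6209

Balanced accuracy = mean of per-class recall.
  fear: recall = 423/951 = 0.44479
  surprise: recall = 804/996 = 0.80723
  disgust: recall = 662/1084 = 0.61070
Mean = (0.44479 + 0.80723 + 0.61070) / 3 = 0.6209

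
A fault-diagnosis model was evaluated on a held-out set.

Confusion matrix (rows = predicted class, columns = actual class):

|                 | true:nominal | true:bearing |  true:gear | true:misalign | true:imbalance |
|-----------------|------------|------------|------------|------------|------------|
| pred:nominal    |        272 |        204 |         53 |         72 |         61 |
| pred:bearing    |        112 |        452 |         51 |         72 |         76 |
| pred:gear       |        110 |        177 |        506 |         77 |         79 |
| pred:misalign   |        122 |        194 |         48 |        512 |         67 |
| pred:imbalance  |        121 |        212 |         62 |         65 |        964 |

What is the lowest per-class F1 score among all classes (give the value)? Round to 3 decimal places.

Per-class F1 score (2·TP/(2·TP+FP+FN)):
  nominal: TP=272, FP=204+53+72+61=390, FN=112+110+122+121=465 → 544/1399 = 0.3888
  bearing: TP=452, FP=112+51+72+76=311, FN=204+177+194+212=787 → 904/2002 = 0.4515
  gear: TP=506, FP=110+177+77+79=443, FN=53+51+48+62=214 → 1012/1669 = 0.6064
  misalign: TP=512, FP=122+194+48+67=431, FN=72+72+77+65=286 → 1024/1741 = 0.5882
  imbalance: TP=964, FP=121+212+62+65=460, FN=61+76+79+67=283 → 1928/2671 = 0.7218
Lowest is class 'nominal' with F1 score = 0.389.

0.389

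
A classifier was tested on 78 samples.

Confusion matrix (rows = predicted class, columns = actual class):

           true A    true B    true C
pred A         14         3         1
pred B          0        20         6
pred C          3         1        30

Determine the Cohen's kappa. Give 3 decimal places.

0.720

Observed agreement pₒ = trace/N = 64/78 = 0.8205
Expected agreement pₑ = Σ (rowᵢ·colᵢ)/N² = (17·18 + 24·26 + 37·34)/78² = 0.3596
κ = (pₒ − pₑ)/(1 − pₑ) = (0.8205 − 0.3596)/(1 − 0.3596) = 0.720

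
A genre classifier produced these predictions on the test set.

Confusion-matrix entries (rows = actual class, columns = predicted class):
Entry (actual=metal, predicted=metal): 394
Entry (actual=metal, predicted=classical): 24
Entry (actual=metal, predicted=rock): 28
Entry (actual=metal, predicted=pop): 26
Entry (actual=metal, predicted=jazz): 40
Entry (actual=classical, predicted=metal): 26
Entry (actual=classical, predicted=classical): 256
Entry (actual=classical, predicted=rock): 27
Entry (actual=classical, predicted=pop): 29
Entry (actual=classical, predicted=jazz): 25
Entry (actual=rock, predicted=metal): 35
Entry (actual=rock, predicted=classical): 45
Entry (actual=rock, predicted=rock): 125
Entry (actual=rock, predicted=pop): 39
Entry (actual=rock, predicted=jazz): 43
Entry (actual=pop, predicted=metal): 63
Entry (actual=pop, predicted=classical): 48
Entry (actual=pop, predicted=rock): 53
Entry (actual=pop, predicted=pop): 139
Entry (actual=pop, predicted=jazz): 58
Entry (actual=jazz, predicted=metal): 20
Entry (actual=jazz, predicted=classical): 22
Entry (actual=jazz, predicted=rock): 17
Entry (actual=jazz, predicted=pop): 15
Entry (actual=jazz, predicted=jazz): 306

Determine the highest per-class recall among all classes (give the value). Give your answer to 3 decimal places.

Per-class recall (TP/(TP+FN)):
  metal: TP=394, FN=24+28+26+40=118 → 394/512 = 0.7695
  classical: TP=256, FN=26+27+29+25=107 → 256/363 = 0.7052
  rock: TP=125, FN=35+45+39+43=162 → 125/287 = 0.4355
  pop: TP=139, FN=63+48+53+58=222 → 139/361 = 0.3850
  jazz: TP=306, FN=20+22+17+15=74 → 306/380 = 0.8053
Highest is class 'jazz' with recall = 0.805.

0.805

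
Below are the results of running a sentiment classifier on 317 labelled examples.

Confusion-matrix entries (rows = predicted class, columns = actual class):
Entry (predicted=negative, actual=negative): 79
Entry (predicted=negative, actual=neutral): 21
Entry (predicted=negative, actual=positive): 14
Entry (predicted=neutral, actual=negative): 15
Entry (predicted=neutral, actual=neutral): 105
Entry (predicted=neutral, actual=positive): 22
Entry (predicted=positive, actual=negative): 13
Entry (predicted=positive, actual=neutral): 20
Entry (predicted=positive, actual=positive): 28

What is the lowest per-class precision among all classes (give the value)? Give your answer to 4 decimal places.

0.4590

Per-class precision (TP/(TP+FP)):
  negative: TP=79, FP=21+14=35 → 79/114 = 0.69298
  neutral: TP=105, FP=15+22=37 → 105/142 = 0.73944
  positive: TP=28, FP=13+20=33 → 28/61 = 0.45902
Lowest is class 'positive' with precision = 0.4590.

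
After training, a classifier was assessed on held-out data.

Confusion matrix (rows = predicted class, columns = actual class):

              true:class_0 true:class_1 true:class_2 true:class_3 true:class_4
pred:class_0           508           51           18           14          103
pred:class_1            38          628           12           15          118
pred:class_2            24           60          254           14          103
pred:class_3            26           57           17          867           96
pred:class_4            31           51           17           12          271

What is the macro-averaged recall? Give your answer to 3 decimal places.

Per-class recall (TP/(TP+FN)):
  class_0: TP=508, FN=38+24+26+31=119 → 508/627 = 0.8102
  class_1: TP=628, FN=51+60+57+51=219 → 628/847 = 0.7414
  class_2: TP=254, FN=18+12+17+17=64 → 254/318 = 0.7987
  class_3: TP=867, FN=14+15+14+12=55 → 867/922 = 0.9403
  class_4: TP=271, FN=103+118+103+96=420 → 271/691 = 0.3922
Macro-recall = mean = (0.8102 + 0.7414 + 0.7987 + 0.9403 + 0.3922) / 5 = 0.737

0.737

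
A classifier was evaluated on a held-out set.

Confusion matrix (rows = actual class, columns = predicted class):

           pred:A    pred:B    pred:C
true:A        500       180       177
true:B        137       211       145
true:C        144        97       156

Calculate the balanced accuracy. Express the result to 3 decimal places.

0.468

Balanced accuracy = mean of per-class recall.
  A: recall = 500/857 = 0.5834
  B: recall = 211/493 = 0.4280
  C: recall = 156/397 = 0.3929
Mean = (0.5834 + 0.4280 + 0.3929) / 3 = 0.468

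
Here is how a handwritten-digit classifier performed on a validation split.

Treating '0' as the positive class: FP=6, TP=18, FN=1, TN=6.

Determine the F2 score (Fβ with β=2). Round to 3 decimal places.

0.900

Fβ = (1+β²)·TP / ((1+β²)·TP + β²·FN + FP), with β²=4
= 5·18 / (5·18 + 4·1 + 6) = 0.900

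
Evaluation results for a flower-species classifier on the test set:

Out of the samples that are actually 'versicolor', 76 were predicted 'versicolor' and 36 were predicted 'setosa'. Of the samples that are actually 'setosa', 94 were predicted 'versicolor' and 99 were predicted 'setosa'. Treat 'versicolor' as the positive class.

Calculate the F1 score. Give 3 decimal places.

Precision = TP/(TP+FP) = 76/170 = 0.4471
Recall = TP/(TP+FN) = 76/112 = 0.6786
F1 = 2·TP/(2·TP+FP+FN) = 152/282 = 0.539

0.539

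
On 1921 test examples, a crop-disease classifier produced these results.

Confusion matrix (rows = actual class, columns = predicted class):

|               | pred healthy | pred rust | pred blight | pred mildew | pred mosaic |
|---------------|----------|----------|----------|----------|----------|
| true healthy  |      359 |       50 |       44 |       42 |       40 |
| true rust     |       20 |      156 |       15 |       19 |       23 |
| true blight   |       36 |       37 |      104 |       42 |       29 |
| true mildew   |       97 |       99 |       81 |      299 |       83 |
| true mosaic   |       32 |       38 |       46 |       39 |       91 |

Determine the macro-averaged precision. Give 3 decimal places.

0.490

Per-class precision (TP/(TP+FP)):
  healthy: TP=359, FP=20+36+97+32=185 → 359/544 = 0.6599
  rust: TP=156, FP=50+37+99+38=224 → 156/380 = 0.4105
  blight: TP=104, FP=44+15+81+46=186 → 104/290 = 0.3586
  mildew: TP=299, FP=42+19+42+39=142 → 299/441 = 0.6780
  mosaic: TP=91, FP=40+23+29+83=175 → 91/266 = 0.3421
Macro-precision = mean = (0.6599 + 0.4105 + 0.3586 + 0.6780 + 0.3421) / 5 = 0.490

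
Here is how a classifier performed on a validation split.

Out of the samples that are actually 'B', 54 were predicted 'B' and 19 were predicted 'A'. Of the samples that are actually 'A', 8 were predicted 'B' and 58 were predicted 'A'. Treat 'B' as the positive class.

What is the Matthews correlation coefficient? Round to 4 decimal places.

0.6214

MCC = (TP·TN − FP·FN) / √((TP+FP)(TP+FN)(TN+FP)(TN+FN))
Numerator = 54·58 − 8·19 = 2980
Denominator = √(62·73·66·77) = √23001132 = 4795.9495
MCC = 2980 / 4795.9495 = 0.6214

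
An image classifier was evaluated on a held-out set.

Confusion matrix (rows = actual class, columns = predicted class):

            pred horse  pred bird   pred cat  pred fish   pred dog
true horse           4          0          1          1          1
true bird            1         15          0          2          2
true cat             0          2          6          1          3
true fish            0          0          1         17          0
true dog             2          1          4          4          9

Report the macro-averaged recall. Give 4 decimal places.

0.6432

Per-class recall (TP/(TP+FN)):
  horse: TP=4, FN=0+1+1+1=3 → 4/7 = 0.57143
  bird: TP=15, FN=1+0+2+2=5 → 15/20 = 0.75000
  cat: TP=6, FN=0+2+1+3=6 → 6/12 = 0.50000
  fish: TP=17, FN=0+0+1+0=1 → 17/18 = 0.94444
  dog: TP=9, FN=2+1+4+4=11 → 9/20 = 0.45000
Macro-recall = mean = (0.57143 + 0.75000 + 0.50000 + 0.94444 + 0.45000) / 5 = 0.6432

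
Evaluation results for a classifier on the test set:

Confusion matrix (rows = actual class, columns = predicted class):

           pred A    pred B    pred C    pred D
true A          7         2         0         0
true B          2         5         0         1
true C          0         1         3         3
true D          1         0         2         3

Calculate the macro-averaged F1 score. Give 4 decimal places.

0.5808

Per-class F1 score (2·TP/(2·TP+FP+FN)):
  A: TP=7, FP=2+0+1=3, FN=2+0+0=2 → 14/19 = 0.73684
  B: TP=5, FP=2+1+0=3, FN=2+0+1=3 → 10/16 = 0.62500
  C: TP=3, FP=0+0+2=2, FN=0+1+3=4 → 6/12 = 0.50000
  D: TP=3, FP=0+1+3=4, FN=1+0+2=3 → 6/13 = 0.46154
Macro-F1 score = mean = (0.73684 + 0.62500 + 0.50000 + 0.46154) / 4 = 0.5808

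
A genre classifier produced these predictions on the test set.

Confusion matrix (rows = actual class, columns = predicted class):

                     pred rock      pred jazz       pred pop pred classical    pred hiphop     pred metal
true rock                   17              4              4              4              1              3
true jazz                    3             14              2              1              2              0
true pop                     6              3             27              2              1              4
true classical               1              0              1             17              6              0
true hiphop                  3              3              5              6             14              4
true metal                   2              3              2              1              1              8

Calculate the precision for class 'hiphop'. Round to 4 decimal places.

Treat 'hiphop' as positive and all other classes as negative.
precision = TP/(TP+FP).
hiphop: TP=14, FP=1+2+1+6+1=11 → 14/25 = 0.56000

0.5600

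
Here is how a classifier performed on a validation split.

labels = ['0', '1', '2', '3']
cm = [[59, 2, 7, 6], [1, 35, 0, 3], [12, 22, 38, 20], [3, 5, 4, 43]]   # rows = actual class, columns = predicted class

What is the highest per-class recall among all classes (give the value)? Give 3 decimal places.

Per-class recall (TP/(TP+FN)):
  0: TP=59, FN=2+7+6=15 → 59/74 = 0.7973
  1: TP=35, FN=1+0+3=4 → 35/39 = 0.8974
  2: TP=38, FN=12+22+20=54 → 38/92 = 0.4130
  3: TP=43, FN=3+5+4=12 → 43/55 = 0.7818
Highest is class '1' with recall = 0.897.

0.897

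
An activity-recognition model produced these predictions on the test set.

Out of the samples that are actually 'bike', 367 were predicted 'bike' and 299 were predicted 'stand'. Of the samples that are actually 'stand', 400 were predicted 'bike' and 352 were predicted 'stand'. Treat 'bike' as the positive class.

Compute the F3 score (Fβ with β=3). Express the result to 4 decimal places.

Fβ = (1+β²)·TP / ((1+β²)·TP + β²·FN + FP), with β²=9
= 10·367 / (10·367 + 9·299 + 400) = 0.5428

0.5428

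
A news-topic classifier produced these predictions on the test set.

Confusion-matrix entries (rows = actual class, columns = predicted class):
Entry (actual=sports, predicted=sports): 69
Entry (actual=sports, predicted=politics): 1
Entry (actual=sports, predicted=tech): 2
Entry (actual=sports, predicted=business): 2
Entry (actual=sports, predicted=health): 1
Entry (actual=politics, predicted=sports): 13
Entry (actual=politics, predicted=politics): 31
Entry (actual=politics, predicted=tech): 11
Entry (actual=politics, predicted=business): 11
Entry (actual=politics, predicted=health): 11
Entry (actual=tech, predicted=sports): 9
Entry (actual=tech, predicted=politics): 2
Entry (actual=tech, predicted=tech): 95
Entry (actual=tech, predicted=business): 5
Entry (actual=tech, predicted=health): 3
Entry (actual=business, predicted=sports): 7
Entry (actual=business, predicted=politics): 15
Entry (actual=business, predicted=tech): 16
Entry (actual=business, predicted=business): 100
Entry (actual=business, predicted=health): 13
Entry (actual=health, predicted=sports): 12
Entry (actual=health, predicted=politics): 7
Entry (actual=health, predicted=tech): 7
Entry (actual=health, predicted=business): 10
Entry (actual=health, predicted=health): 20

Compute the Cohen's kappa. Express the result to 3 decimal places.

0.571

Observed agreement pₒ = trace/N = 315/473 = 0.6660
Expected agreement pₑ = Σ (rowᵢ·colᵢ)/N² = (75·110 + 77·56 + 114·131 + 151·128 + 56·48)/473² = 0.2213
κ = (pₒ − pₑ)/(1 − pₑ) = (0.6660 − 0.2213)/(1 − 0.2213) = 0.571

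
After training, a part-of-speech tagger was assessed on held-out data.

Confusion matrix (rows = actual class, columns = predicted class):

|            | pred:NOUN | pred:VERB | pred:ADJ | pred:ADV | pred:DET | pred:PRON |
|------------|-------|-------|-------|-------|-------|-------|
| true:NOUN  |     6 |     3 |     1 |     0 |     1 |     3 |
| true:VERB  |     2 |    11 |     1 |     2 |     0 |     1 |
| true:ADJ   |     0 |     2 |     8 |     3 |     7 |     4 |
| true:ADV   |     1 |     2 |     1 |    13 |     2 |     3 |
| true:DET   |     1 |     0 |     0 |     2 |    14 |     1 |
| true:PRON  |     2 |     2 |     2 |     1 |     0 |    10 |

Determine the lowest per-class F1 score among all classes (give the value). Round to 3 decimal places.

0.432

Per-class F1 score (2·TP/(2·TP+FP+FN)):
  NOUN: TP=6, FP=2+0+1+1+2=6, FN=3+1+0+1+3=8 → 12/26 = 0.4615
  VERB: TP=11, FP=3+2+2+0+2=9, FN=2+1+2+0+1=6 → 22/37 = 0.5946
  ADJ: TP=8, FP=1+1+1+0+2=5, FN=0+2+3+7+4=16 → 16/37 = 0.4324
  ADV: TP=13, FP=0+2+3+2+1=8, FN=1+2+1+2+3=9 → 26/43 = 0.6047
  DET: TP=14, FP=1+0+7+2+0=10, FN=1+0+0+2+1=4 → 28/42 = 0.6667
  PRON: TP=10, FP=3+1+4+3+1=12, FN=2+2+2+1+0=7 → 20/39 = 0.5128
Lowest is class 'ADJ' with F1 score = 0.432.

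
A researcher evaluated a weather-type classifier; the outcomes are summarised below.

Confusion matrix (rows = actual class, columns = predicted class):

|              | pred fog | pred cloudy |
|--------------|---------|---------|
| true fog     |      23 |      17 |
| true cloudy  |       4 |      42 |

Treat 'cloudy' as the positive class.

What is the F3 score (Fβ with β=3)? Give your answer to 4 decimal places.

0.8879

Fβ = (1+β²)·TP / ((1+β²)·TP + β²·FN + FP), with β²=9
= 10·42 / (10·42 + 9·4 + 17) = 0.8879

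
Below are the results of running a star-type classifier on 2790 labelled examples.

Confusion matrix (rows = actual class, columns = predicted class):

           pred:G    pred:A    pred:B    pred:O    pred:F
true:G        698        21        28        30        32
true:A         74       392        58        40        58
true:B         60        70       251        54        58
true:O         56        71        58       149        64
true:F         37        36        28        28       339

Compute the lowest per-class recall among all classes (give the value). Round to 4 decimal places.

0.3744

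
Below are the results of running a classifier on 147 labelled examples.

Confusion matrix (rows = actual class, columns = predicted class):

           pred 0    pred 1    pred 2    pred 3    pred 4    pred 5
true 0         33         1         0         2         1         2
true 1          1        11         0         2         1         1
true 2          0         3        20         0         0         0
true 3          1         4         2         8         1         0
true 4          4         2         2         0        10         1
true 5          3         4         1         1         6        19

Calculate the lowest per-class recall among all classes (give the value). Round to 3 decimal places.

0.500

Per-class recall (TP/(TP+FN)):
  0: TP=33, FN=1+0+2+1+2=6 → 33/39 = 0.8462
  1: TP=11, FN=1+0+2+1+1=5 → 11/16 = 0.6875
  2: TP=20, FN=0+3+0+0+0=3 → 20/23 = 0.8696
  3: TP=8, FN=1+4+2+1+0=8 → 8/16 = 0.5000
  4: TP=10, FN=4+2+2+0+1=9 → 10/19 = 0.5263
  5: TP=19, FN=3+4+1+1+6=15 → 19/34 = 0.5588
Lowest is class '3' with recall = 0.500.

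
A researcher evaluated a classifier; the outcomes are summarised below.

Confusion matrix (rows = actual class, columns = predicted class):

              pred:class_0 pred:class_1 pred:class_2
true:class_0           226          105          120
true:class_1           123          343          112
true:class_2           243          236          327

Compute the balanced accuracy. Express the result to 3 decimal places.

Balanced accuracy = mean of per-class recall.
  class_0: recall = 226/451 = 0.5011
  class_1: recall = 343/578 = 0.5934
  class_2: recall = 327/806 = 0.4057
Mean = (0.5011 + 0.5934 + 0.4057) / 3 = 0.500

0.500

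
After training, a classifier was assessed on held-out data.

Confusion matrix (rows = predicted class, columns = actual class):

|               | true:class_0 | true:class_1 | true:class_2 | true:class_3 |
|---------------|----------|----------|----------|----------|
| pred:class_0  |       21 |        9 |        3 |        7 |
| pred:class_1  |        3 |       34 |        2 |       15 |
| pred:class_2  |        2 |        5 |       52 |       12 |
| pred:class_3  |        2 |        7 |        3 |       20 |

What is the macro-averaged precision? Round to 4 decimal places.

0.6280

Per-class precision (TP/(TP+FP)):
  class_0: TP=21, FP=9+3+7=19 → 21/40 = 0.52500
  class_1: TP=34, FP=3+2+15=20 → 34/54 = 0.62963
  class_2: TP=52, FP=2+5+12=19 → 52/71 = 0.73239
  class_3: TP=20, FP=2+7+3=12 → 20/32 = 0.62500
Macro-precision = mean = (0.52500 + 0.62963 + 0.73239 + 0.62500) / 4 = 0.6280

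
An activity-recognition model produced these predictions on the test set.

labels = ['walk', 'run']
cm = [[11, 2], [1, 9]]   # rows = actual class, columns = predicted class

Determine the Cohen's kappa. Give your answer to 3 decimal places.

Observed agreement pₒ = trace/N = 20/23 = 0.8696
Expected agreement pₑ = Σ (rowᵢ·colᵢ)/N² = (13·12 + 10·11)/23² = 0.5028
κ = (pₒ − pₑ)/(1 − pₑ) = (0.8696 − 0.5028)/(1 − 0.5028) = 0.738

0.738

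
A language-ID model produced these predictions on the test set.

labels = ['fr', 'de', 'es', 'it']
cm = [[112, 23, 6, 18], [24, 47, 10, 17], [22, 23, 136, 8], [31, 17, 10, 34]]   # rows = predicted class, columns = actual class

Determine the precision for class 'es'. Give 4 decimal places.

0.7196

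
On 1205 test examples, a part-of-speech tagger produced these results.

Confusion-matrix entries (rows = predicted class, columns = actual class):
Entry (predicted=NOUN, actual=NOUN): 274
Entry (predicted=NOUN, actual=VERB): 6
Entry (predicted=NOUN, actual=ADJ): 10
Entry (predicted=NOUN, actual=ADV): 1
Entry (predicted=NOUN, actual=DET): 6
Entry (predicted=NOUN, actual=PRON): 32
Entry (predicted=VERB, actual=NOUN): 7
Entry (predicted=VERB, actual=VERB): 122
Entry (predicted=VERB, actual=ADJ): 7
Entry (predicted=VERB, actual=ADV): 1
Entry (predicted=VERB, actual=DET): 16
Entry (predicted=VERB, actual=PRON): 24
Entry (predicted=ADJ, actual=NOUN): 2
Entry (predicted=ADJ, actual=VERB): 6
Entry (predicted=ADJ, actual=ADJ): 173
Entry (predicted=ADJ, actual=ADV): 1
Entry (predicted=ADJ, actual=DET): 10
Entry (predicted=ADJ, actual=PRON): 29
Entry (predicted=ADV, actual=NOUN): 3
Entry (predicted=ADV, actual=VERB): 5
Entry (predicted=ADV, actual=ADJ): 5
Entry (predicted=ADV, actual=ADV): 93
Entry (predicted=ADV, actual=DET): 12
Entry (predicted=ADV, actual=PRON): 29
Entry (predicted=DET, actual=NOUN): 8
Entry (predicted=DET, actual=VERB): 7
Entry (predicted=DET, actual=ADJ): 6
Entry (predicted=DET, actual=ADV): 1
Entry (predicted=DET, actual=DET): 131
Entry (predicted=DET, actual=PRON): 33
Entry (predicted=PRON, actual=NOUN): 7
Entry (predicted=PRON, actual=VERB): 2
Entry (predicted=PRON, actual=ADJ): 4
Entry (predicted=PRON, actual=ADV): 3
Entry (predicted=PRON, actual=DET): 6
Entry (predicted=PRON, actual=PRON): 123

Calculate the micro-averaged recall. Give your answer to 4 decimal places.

0.7602

Micro-averaging pools counts across classes: ΣTP=916, ΣFP=289, ΣFN=289.
Micro-recall = TP/(TP+FN) on pooled counts = 0.7602 (equals overall accuracy in single-label multiclass).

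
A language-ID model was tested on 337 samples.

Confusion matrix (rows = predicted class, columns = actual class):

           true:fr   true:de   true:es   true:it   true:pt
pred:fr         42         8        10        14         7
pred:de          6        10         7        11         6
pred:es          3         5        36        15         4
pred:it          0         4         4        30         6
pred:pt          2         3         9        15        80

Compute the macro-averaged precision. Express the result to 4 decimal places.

Per-class precision (TP/(TP+FP)):
  fr: TP=42, FP=8+10+14+7=39 → 42/81 = 0.51852
  de: TP=10, FP=6+7+11+6=30 → 10/40 = 0.25000
  es: TP=36, FP=3+5+15+4=27 → 36/63 = 0.57143
  it: TP=30, FP=0+4+4+6=14 → 30/44 = 0.68182
  pt: TP=80, FP=2+3+9+15=29 → 80/109 = 0.73394
Macro-precision = mean = (0.51852 + 0.25000 + 0.57143 + 0.68182 + 0.73394) / 5 = 0.5511

0.5511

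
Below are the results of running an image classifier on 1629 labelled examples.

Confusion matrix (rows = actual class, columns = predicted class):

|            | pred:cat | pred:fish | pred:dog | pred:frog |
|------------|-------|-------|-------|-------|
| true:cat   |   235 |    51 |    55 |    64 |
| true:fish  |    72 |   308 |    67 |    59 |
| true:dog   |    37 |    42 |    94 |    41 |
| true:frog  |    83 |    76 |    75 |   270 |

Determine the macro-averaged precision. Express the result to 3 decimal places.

Per-class precision (TP/(TP+FP)):
  cat: TP=235, FP=72+37+83=192 → 235/427 = 0.5504
  fish: TP=308, FP=51+42+76=169 → 308/477 = 0.6457
  dog: TP=94, FP=55+67+75=197 → 94/291 = 0.3230
  frog: TP=270, FP=64+59+41=164 → 270/434 = 0.6221
Macro-precision = mean = (0.5504 + 0.6457 + 0.3230 + 0.6221) / 4 = 0.535

0.535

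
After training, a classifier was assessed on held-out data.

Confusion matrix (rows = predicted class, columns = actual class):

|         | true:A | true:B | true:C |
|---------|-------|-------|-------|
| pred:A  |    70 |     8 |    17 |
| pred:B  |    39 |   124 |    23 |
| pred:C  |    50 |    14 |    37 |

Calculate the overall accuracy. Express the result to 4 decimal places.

Accuracy = trace / total = (70+124+37=231) / 382 = 231/382 = 0.6047

0.6047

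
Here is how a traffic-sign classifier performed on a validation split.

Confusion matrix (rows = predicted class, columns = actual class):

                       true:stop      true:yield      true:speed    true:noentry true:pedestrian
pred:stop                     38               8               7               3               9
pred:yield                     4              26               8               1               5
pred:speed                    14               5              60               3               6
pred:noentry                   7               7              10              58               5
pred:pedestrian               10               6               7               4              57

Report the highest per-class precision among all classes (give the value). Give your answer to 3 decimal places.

0.682

Per-class precision (TP/(TP+FP)):
  stop: TP=38, FP=8+7+3+9=27 → 38/65 = 0.5846
  yield: TP=26, FP=4+8+1+5=18 → 26/44 = 0.5909
  speed: TP=60, FP=14+5+3+6=28 → 60/88 = 0.6818
  noentry: TP=58, FP=7+7+10+5=29 → 58/87 = 0.6667
  pedestrian: TP=57, FP=10+6+7+4=27 → 57/84 = 0.6786
Highest is class 'speed' with precision = 0.682.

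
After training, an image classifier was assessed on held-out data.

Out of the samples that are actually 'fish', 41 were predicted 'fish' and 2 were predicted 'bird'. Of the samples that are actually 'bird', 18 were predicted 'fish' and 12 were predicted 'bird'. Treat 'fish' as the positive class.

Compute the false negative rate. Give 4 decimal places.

FNR = FN/(FN+TP) = 2/(2+41) = 0.0465

0.0465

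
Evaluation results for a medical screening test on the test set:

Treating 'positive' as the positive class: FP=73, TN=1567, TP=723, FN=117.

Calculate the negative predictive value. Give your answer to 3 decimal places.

0.931

NPV = TN/(TN+FN) = 1567/(1567+117) = 0.931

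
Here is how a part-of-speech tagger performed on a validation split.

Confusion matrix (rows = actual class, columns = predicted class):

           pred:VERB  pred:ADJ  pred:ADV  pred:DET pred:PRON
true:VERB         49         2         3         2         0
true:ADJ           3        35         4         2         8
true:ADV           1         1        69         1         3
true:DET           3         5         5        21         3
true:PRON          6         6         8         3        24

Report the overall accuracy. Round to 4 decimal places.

Accuracy = trace / total = (49+35+69+21+24=198) / 267 = 198/267 = 0.7416

0.7416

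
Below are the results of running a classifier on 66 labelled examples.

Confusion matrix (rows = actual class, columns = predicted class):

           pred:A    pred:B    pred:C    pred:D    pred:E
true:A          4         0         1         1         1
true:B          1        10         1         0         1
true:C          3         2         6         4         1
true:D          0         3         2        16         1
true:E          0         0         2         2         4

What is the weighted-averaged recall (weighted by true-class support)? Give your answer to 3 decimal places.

0.606

Per-class recall (TP/(TP+FN)):
  A: TP=4, FN=0+1+1+1=3 → 4/7 = 0.5714
  B: TP=10, FN=1+1+0+1=3 → 10/13 = 0.7692
  C: TP=6, FN=3+2+4+1=10 → 6/16 = 0.3750
  D: TP=16, FN=0+3+2+1=6 → 16/22 = 0.7273
  E: TP=4, FN=0+0+2+2=4 → 4/8 = 0.5000
Weighted-recall = Σ (supportᵢ/N)·recallᵢ with N=66: (7/66)·0.5714 + (13/66)·0.7692 + (16/66)·0.3750 + (22/66)·0.7273 + (8/66)·0.5000 = 0.606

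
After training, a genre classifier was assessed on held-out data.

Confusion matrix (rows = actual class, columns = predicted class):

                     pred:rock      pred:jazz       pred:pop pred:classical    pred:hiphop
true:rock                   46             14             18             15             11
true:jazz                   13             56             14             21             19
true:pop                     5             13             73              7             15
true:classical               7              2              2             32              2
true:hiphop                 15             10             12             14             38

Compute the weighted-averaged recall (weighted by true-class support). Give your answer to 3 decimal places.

0.517

Per-class recall (TP/(TP+FN)):
  rock: TP=46, FN=14+18+15+11=58 → 46/104 = 0.4423
  jazz: TP=56, FN=13+14+21+19=67 → 56/123 = 0.4553
  pop: TP=73, FN=5+13+7+15=40 → 73/113 = 0.6460
  classical: TP=32, FN=7+2+2+2=13 → 32/45 = 0.7111
  hiphop: TP=38, FN=15+10+12+14=51 → 38/89 = 0.4270
Weighted-recall = Σ (supportᵢ/N)·recallᵢ with N=474: (104/474)·0.4423 + (123/474)·0.4553 + (113/474)·0.6460 + (45/474)·0.7111 + (89/474)·0.4270 = 0.517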